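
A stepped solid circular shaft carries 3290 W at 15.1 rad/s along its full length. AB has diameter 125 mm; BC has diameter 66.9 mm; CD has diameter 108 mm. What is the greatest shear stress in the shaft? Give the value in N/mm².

ω = 15.1 rad/s, so T = P/ω = 3290 / 15.10 = 217.9 N·m.
Under the same torque, τ_max = 16T/(πd³) is largest where d is smallest — segment BC (d = 66.9 mm).
τ_max = 16·217.9/(π·(0.0669)³) = 3.706×10^6 Pa.

3.71 N/mm²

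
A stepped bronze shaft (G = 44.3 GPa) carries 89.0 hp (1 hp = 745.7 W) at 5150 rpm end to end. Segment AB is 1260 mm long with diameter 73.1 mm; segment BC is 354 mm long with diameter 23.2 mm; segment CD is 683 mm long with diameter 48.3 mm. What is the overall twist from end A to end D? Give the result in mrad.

39.4 mrad

ω = 2π·5150/60 = 539.3 rad/s, so T = P/ω = 89.0×745.7 / 539.3 = 123.1 N·m.
J_AB = π(0.0731)⁴/32 = 2.80×10^-6 m⁴; J_BC = π(0.0232)⁴/32 = 2.84×10^-8 m⁴; J_CD = π(0.0483)⁴/32 = 5.34×10^-7 m⁴.
θ = (T/G)·Σ L_i/J_i = (123.1/44.3×10⁹)·(1.26/2.80×10^-6 + 0.354/2.84×10^-8 + 0.683/5.34×10^-7) = 0.03937 rad.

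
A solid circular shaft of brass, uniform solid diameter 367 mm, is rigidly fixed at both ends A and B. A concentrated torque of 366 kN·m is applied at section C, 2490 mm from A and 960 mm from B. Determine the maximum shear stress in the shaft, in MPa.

27.2 MPa

With uniform GJ and both ends fixed, compatibility θ_AC = θ_CB gives T_A·a = T_B·b, together with T_A + T_B = T₀.
T_A = T₀·b/(a+b) = 366000·960/3450 = 101800 N·m; T_B = 264200 N·m.
τ in each portion: τ_AC = 1.05×10^7 Pa, τ_CB = 2.72×10^7 Pa; maximum is in CB.
τ_max = T_CB·r/J = 264200·0.183/1.78×10^-3 = 2.722×10^7 Pa.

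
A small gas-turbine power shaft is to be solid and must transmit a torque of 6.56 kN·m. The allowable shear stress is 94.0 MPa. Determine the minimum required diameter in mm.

For a solid shaft τ_max = 16T/(πd³), so d = (16T/(π τ_allow))^(1/3) = (16·6560/(π·9.40×10^7))^(1/3) = 0.07084 m.

70.8 mm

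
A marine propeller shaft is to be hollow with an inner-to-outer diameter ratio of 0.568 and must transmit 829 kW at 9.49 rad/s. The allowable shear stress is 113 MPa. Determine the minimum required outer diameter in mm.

164 mm

ω = 9.49 rad/s, so T = P/ω = 829×10³ / 9.490 = 87360 N·m.
For a hollow shaft with d_i/d_o = 0.568: τ_max = 16T/(π d_o³ (1−k⁴)), so d_o = [16T/(π τ_allow (1−k⁴))]^(1/3) = [16·87360/(π·1.13×10^8·0.8959)]^(1/3) = 0.1638 m.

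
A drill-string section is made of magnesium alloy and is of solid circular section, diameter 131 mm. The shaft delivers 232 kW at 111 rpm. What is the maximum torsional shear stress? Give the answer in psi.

ω = 2π·111/60 = 11.62 rad/s, so T = P/ω = 232×10³ / 11.62 = 19960 N·m.
J = πd⁴/32 = π(0.131)⁴/32 = 2.891×10^-5 m⁴.
τ_max = T·r/J = 19960 × 0.0655 / 2.891×10^-5 = 4.522×10^7 Pa.

6560 psi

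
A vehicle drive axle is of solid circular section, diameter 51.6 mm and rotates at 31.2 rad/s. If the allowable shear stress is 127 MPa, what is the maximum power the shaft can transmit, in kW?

J = πd⁴/32 = π(0.0516)⁴/32 = 6.960×10^-7 m⁴.
T_max = τ_allow·J/r = 1.27×10^8 × 6.960×10^-7 / 0.0258 = 3426 N·m.
ω = 31.2 rad/s, so P_max = T_max·ω = 1.069×10^5 W.

107 kW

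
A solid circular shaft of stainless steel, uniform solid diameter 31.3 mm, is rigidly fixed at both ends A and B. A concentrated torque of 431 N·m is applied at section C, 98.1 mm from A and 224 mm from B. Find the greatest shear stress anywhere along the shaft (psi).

7220 psi

With uniform GJ and both ends fixed, compatibility θ_AC = θ_CB gives T_A·a = T_B·b, together with T_A + T_B = T₀.
T_A = T₀·b/(a+b) = 431.0·224/322.1 = 299.7 N·m; T_B = 131.3 N·m.
τ in each portion: τ_AC = 4.98×10^7 Pa, τ_CB = 2.18×10^7 Pa; maximum is in AC.
τ_max = T_AC·r/J = 299.7·0.0157/9.42×10^-8 = 4.978×10^7 Pa.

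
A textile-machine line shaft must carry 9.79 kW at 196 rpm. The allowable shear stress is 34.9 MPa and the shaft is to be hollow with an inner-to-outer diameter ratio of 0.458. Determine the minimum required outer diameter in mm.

41.8 mm

ω = 2π·196/60 = 20.53 rad/s, so T = P/ω = 9.79×10³ / 20.53 = 477.0 N·m.
For a hollow shaft with d_i/d_o = 0.458: τ_max = 16T/(π d_o³ (1−k⁴)), so d_o = [16T/(π τ_allow (1−k⁴))]^(1/3) = [16·477.0/(π·3.49×10^7·0.9560)]^(1/3) = 0.04176 m.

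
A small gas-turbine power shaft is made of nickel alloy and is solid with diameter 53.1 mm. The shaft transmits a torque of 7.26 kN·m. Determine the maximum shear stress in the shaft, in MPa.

247 MPa

J = πd⁴/32 = π(0.0531)⁴/32 = 7.805×10^-7 m⁴.
τ_max = T·r/J = 7260 × 0.0266 / 7.805×10^-7 = 2.470×10^8 Pa.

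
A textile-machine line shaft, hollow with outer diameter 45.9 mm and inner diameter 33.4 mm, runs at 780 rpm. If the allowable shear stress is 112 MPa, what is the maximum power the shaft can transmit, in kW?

J = π(d_o⁴ − d_i⁴)/32 = π(0.0459⁴ − 0.0334⁴)/32 = 3.136×10^-7 m⁴.
T_max = τ_allow·J/r = 1.12×10^8 × 3.136×10^-7 / 0.0229 = 1530 N·m.
ω = 2π·780/60 = 81.68 rad/s, so P_max = T_max·ω = 1.250×10^5 W.

125 kW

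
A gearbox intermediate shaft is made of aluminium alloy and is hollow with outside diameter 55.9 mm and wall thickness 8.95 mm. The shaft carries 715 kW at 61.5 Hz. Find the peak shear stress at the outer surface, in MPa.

ω = 2π·61.5 = 386.4 rad/s, so T = P/ω = 715×10³ / 386.4 = 1850 N·m.
J = π(d_o⁴ − d_i⁴)/32 = π(0.0559⁴ − 0.0380⁴)/32 = 7.539×10^-7 m⁴.
τ_max = T·r/J = 1850 × 0.0279 / 7.539×10^-7 = 6.860×10^7 Pa.

68.6 MPa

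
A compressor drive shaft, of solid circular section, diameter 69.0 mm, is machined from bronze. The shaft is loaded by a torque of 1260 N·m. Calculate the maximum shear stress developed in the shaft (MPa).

19.5 MPa

J = πd⁴/32 = π(0.0690)⁴/32 = 2.225×10^-6 m⁴.
τ_max = T·r/J = 1260 × 0.0345 / 2.225×10^-6 = 1.953×10^7 Pa.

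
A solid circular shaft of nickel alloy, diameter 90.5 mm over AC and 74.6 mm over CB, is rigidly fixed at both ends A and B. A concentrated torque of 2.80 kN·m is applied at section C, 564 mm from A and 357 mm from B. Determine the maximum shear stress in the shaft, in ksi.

2.10 ksi

Compatibility: T_A·a/J_AC = T_B·b/J_CB with T_A + T_B = T₀.
J_AC = 6.59×10^-6 m⁴, J_CB = 3.04×10^-6 m⁴, so T_A = T₀·(J_AC/a)/((J_AC/a)+(J_CB/b)) = 1619 N·m, T_B = 1181 N·m.
τ in each portion: τ_AC = 1.11×10^7 Pa, τ_CB = 1.45×10^7 Pa; maximum is in CB.
τ_max = T_CB·r/J = 1181·0.0373/3.04×10^-6 = 1.449×10^7 Pa.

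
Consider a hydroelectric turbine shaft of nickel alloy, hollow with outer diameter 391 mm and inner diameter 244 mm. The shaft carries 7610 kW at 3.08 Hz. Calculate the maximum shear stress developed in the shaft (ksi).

ω = 2π·3.08 = 19.35 rad/s, so T = P/ω = 7610×10³ / 19.35 = 393200 N·m.
J = π(d_o⁴ − d_i⁴)/32 = π(0.391⁴ − 0.244⁴)/32 = 1.947×10^-3 m⁴.
τ_max = T·r/J = 393200 × 0.196 / 1.947×10^-3 = 3.949×10^7 Pa.

5.73 ksi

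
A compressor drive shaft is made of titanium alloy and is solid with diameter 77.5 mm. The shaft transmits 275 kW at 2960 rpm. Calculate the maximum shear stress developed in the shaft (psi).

1410 psi

ω = 2π·2960/60 = 310.0 rad/s, so T = P/ω = 275×10³ / 310.0 = 887.2 N·m.
J = πd⁴/32 = π(0.0775)⁴/32 = 3.542×10^-6 m⁴.
τ_max = T·r/J = 887.2 × 0.0387 / 3.542×10^-6 = 9.707×10^6 Pa.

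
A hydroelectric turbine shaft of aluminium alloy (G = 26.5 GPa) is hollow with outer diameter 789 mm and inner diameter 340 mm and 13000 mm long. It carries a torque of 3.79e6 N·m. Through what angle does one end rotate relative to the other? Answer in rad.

J = π(d_o⁴ − d_i⁴)/32 = π(0.789⁴ − 0.340⁴)/32 = 0.03673 m⁴.
θ = T·L/(G·J) = 3.790e6 × 13.0 / (26.5×10⁹ × 0.03673) = 0.05061 rad.

0.0506 rad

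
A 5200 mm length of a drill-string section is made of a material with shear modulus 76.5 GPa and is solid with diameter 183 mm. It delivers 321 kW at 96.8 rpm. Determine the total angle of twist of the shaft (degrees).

ω = 2π·96.8/60 = 10.14 rad/s, so T = P/ω = 321×10³ / 10.14 = 31670 N·m.
J = πd⁴/32 = π(0.183)⁴/32 = 1.101×10^-4 m⁴.
θ = T·L/(G·J) = 31670 × 5.20 / (76.5×10⁹ × 1.101×10^-4) = 0.01955 rad.

1.12°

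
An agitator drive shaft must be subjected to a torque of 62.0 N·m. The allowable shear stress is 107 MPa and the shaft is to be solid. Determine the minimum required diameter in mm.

For a solid shaft τ_max = 16T/(πd³), so d = (16T/(π τ_allow))^(1/3) = (16·62.00/(π·1.07×10^8))^(1/3) = 0.01434 m.

14.3 mm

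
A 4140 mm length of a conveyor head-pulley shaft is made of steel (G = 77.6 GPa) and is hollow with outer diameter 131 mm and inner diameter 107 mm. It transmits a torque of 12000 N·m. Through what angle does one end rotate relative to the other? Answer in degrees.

J = π(d_o⁴ − d_i⁴)/32 = π(0.131⁴ − 0.107⁴)/32 = 1.604×10^-5 m⁴.
θ = T·L/(G·J) = 12000 × 4.14 / (77.6×10⁹ × 1.604×10^-5) = 0.03990 rad.

2.29°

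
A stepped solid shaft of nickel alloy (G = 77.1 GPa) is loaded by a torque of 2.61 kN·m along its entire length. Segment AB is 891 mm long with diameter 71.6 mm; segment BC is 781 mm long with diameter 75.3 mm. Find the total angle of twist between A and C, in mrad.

J_AB = π(0.0716)⁴/32 = 2.58×10^-6 m⁴; J_BC = π(0.0753)⁴/32 = 3.16×10^-6 m⁴.
θ = (T/G)·Σ L_i/J_i = (2610/77.1×10⁹)·(0.891/2.58×10^-6 + 0.781/3.16×10^-6) = 0.02007 rad.

20.1 mrad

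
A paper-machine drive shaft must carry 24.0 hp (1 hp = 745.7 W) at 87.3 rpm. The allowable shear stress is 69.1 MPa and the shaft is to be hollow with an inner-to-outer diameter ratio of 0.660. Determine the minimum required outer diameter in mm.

ω = 2π·87.3/60 = 9.142 rad/s, so T = P/ω = 24.0×745.7 / 9.142 = 1958 N·m.
For a hollow shaft with d_i/d_o = 0.660: τ_max = 16T/(π d_o³ (1−k⁴)), so d_o = [16T/(π τ_allow (1−k⁴))]^(1/3) = [16·1958/(π·6.91×10^7·0.8103)]^(1/3) = 0.05626 m.

56.3 mm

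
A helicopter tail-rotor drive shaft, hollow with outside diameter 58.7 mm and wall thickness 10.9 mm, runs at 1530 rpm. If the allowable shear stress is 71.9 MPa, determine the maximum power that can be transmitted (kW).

J = π(d_o⁴ − d_i⁴)/32 = π(0.0587⁴ − 0.0369⁴)/32 = 9.836×10^-7 m⁴.
T_max = τ_allow·J/r = 7.19×10^7 × 9.836×10^-7 / 0.0294 = 2410 N·m.
ω = 2π·1530/60 = 160.2 rad/s, so P_max = T_max·ω = 3.861×10^5 W.

386 kW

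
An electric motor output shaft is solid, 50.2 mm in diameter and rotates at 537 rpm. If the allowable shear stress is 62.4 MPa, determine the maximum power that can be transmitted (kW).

J = πd⁴/32 = π(0.0502)⁴/32 = 6.235×10^-7 m⁴.
T_max = τ_allow·J/r = 6.24×10^7 × 6.235×10^-7 / 0.0251 = 1550 N·m.
ω = 2π·537/60 = 56.23 rad/s, so P_max = T_max·ω = 8.716×10^4 W.

87.2 kW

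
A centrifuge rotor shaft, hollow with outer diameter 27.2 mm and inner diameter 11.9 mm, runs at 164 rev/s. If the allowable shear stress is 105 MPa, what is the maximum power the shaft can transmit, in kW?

J = π(d_o⁴ − d_i⁴)/32 = π(0.0272⁴ − 0.0119⁴)/32 = 5.177×10^-8 m⁴.
T_max = τ_allow·J/r = 1.05×10^8 × 5.177×10^-8 / 0.0136 = 399.7 N·m.
ω = 2π·164 = 1030 rad/s, so P_max = T_max·ω = 4.119×10^5 W.

412 kW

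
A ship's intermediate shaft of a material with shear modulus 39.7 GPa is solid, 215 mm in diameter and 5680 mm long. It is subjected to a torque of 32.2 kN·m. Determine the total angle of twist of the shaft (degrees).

J = πd⁴/32 = π(0.215)⁴/32 = 2.098×10^-4 m⁴.
θ = T·L/(G·J) = 32200 × 5.68 / (39.7×10⁹ × 2.098×10^-4) = 0.02196 rad.

1.26°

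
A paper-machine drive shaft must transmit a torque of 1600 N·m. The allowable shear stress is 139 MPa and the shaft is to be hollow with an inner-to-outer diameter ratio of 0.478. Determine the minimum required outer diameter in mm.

39.5 mm

For a hollow shaft with d_i/d_o = 0.478: τ_max = 16T/(π d_o³ (1−k⁴)), so d_o = [16T/(π τ_allow (1−k⁴))]^(1/3) = [16·1600/(π·1.39×10^8·0.9478)]^(1/3) = 0.03955 m.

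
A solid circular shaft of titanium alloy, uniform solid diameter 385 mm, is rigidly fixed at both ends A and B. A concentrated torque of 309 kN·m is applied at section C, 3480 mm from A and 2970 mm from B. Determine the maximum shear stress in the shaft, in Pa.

With uniform GJ and both ends fixed, compatibility θ_AC = θ_CB gives T_A·a = T_B·b, together with T_A + T_B = T₀.
T_A = T₀·b/(a+b) = 309000·2970/6450 = 142300 N·m; T_B = 166700 N·m.
τ in each portion: τ_AC = 1.27×10^7 Pa, τ_CB = 1.49×10^7 Pa; maximum is in CB.
τ_max = T_CB·r/J = 166700·0.193/2.16×10^-3 = 1.488×10^7 Pa.

1.49e7 Pa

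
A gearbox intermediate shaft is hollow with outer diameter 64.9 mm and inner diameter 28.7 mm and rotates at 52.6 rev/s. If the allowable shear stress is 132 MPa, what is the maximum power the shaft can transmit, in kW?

2250 kW

J = π(d_o⁴ − d_i⁴)/32 = π(0.0649⁴ − 0.0287⁴)/32 = 1.675×10^-6 m⁴.
T_max = τ_allow·J/r = 1.32×10^8 × 1.675×10^-6 / 0.0324 = 6814 N·m.
ω = 2π·52.6 = 330.5 rad/s, so P_max = T_max·ω = 2.252×10^6 W.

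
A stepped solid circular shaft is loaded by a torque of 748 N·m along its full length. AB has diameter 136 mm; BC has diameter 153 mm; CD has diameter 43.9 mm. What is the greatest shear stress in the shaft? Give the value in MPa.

45.0 MPa

Under the same torque, τ_max = 16T/(πd³) is largest where d is smallest — segment CD (d = 43.9 mm).
τ_max = 16·748.0/(π·(0.0439)³) = 4.503×10^7 Pa.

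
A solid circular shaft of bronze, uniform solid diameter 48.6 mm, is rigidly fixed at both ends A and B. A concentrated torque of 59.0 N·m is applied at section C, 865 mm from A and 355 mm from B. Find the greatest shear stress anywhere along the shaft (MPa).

1.86 MPa

With uniform GJ and both ends fixed, compatibility θ_AC = θ_CB gives T_A·a = T_B·b, together with T_A + T_B = T₀.
T_A = T₀·b/(a+b) = 59.00·355/1220 = 17.17 N·m; T_B = 41.83 N·m.
τ in each portion: τ_AC = 7.62×10^5 Pa, τ_CB = 1.86×10^6 Pa; maximum is in CB.
τ_max = T_CB·r/J = 41.83·0.0243/5.48×10^-7 = 1.856×10^6 Pa.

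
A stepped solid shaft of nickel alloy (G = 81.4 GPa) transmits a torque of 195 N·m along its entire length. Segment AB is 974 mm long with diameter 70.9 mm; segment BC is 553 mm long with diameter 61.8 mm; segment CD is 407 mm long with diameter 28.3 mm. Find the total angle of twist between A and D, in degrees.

J_AB = π(0.0709)⁴/32 = 2.48×10^-6 m⁴; J_BC = π(0.0618)⁴/32 = 1.43×10^-6 m⁴; J_CD = π(0.0283)⁴/32 = 6.30×10^-8 m⁴.
θ = (T/G)·Σ L_i/J_i = (195.0/81.4×10⁹)·(0.974/2.48×10^-6 + 0.553/1.43×10^-6 + 0.407/6.30×10^-8) = 0.01735 rad.

0.994°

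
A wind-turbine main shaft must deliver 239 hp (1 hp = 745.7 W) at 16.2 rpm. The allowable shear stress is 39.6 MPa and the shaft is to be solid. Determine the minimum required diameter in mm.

ω = 2π·16.2/60 = 1.696 rad/s, so T = P/ω = 239×745.7 / 1.696 = 105100 N·m.
For a solid shaft τ_max = 16T/(πd³), so d = (16T/(π τ_allow))^(1/3) = (16·105100/(π·3.96×10^7))^(1/3) = 0.2382 m.

238 mm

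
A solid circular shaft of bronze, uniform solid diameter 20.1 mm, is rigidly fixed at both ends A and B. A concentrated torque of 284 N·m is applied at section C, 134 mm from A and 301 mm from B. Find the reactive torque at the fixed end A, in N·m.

With uniform GJ and both ends fixed, compatibility θ_AC = θ_CB gives T_A·a = T_B·b, together with T_A + T_B = T₀.
T_A = T₀·b/(a+b) = 284.0·301/435.0 = 196.5 N·m; T_B = 87.49 N·m.

197 N·m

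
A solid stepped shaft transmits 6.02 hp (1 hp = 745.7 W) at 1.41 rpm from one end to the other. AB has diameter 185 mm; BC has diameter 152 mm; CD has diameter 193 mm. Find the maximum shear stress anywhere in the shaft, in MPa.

ω = 2π·1.41/60 = 0.1477 rad/s, so T = P/ω = 6.02×745.7 / 0.1477 = 30400 N·m.
Under the same torque, τ_max = 16T/(πd³) is largest where d is smallest — segment BC (d = 152 mm).
τ_max = 16·30400/(π·(0.152)³) = 4.409×10^7 Pa.

44.1 MPa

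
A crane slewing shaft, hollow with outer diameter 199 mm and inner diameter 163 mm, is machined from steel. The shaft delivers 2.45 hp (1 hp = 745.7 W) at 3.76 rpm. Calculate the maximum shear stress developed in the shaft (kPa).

ω = 2π·3.76/60 = 0.3937 rad/s, so T = P/ω = 2.45×745.7 / 0.3937 = 4640 N·m.
J = π(d_o⁴ − d_i⁴)/32 = π(0.199⁴ − 0.163⁴)/32 = 8.466×10^-5 m⁴.
τ_max = T·r/J = 4640 × 0.0995 / 8.466×10^-5 = 5.453×10^6 Pa.

5450 kPa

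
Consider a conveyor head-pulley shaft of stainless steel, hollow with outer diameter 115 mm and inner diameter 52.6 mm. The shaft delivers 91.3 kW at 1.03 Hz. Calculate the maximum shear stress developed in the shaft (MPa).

ω = 2π·1.03 = 6.472 rad/s, so T = P/ω = 91.3×10³ / 6.472 = 14110 N·m.
J = π(d_o⁴ − d_i⁴)/32 = π(0.115⁴ − 0.0526⁴)/32 = 1.642×10^-5 m⁴.
τ_max = T·r/J = 14110 × 0.0575 / 1.642×10^-5 = 4.940×10^7 Pa.

49.4 MPa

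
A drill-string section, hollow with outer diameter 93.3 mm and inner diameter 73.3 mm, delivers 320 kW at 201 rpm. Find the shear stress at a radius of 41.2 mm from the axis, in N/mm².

ω = 2π·201/60 = 21.05 rad/s, so T = P/ω = 320×10³ / 21.05 = 15200 N·m.
J = π(d_o⁴ − d_i⁴)/32 = π(0.0933⁴ − 0.0733⁴)/32 = 4.605×10^-6 m⁴.
Shear stress varies linearly with radius: τ = T·r/J = 15200 × 0.0412 / 4.605×10^-6 = 1.360×10^8 Pa.

136 N/mm²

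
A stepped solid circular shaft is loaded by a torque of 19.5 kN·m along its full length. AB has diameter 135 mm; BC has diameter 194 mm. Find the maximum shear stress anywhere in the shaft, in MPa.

40.4 MPa

Under the same torque, τ_max = 16T/(πd³) is largest where d is smallest — segment AB (d = 135 mm).
τ_max = 16·19500/(π·(0.135)³) = 4.036×10^7 Pa.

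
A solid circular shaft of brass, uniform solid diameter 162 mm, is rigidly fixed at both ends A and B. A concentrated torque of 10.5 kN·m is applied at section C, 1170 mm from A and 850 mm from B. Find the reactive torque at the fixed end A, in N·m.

4420 N·m

With uniform GJ and both ends fixed, compatibility θ_AC = θ_CB gives T_A·a = T_B·b, together with T_A + T_B = T₀.
T_A = T₀·b/(a+b) = 10500·850/2020 = 4418 N·m; T_B = 6082 N·m.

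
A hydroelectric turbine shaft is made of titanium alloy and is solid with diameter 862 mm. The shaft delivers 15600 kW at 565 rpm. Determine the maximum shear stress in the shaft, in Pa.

2.10e6 Pa

ω = 2π·565/60 = 59.17 rad/s, so T = P/ω = 15600×10³ / 59.17 = 263700 N·m.
J = πd⁴/32 = π(0.862)⁴/32 = 0.05420 m⁴.
τ_max = T·r/J = 263700 × 0.431 / 0.05420 = 2.097×10^6 Pa.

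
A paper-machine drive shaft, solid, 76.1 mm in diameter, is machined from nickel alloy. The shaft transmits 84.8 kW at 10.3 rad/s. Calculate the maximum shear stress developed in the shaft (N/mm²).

95.1 N/mm²

ω = 10.3 rad/s, so T = P/ω = 84.8×10³ / 10.30 = 8233 N·m.
J = πd⁴/32 = π(0.0761)⁴/32 = 3.293×10^-6 m⁴.
τ_max = T·r/J = 8233 × 0.0381 / 3.293×10^-6 = 9.514×10^7 Pa.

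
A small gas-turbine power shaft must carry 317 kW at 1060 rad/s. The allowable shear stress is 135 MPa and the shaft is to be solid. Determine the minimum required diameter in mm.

ω = 1060 rad/s, so T = P/ω = 317×10³ / 1060 = 299.1 N·m.
For a solid shaft τ_max = 16T/(πd³), so d = (16T/(π τ_allow))^(1/3) = (16·299.1/(π·1.35×10^8))^(1/3) = 0.02243 m.

22.4 mm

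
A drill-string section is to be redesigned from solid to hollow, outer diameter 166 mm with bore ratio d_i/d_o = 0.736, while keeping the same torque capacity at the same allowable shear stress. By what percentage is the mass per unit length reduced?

42.2 %

Equal τ_max and T ⇒ the solid shaft needs d_s³ = d_o³(1−k⁴), so d_s = 166·(1−0.736⁴)^(1/3) = 147.9 mm.
Area ratio A_h/A_s = d_o²(1−k²)/d_s² = (1−k²)/(1−k⁴)^(2/3) = 0.5777.
Mass saving = 1 − 0.5777 = 42.2 %.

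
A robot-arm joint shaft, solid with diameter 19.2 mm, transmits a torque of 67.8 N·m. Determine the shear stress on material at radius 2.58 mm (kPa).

J = πd⁴/32 = π(0.0192)⁴/32 = 1.334×10^-8 m⁴.
Shear stress varies linearly with radius: τ = T·r/J = 67.80 × 0.00258 / 1.334×10^-8 = 1.311×10^7 Pa.

13100 kPa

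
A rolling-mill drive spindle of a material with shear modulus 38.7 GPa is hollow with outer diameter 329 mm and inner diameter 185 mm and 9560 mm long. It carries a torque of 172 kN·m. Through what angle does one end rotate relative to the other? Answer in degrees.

J = π(d_o⁴ − d_i⁴)/32 = π(0.329⁴ − 0.185⁴)/32 = 1.035×10^-3 m⁴.
θ = T·L/(G·J) = 172000 × 9.56 / (38.7×10⁹ × 1.035×10^-3) = 0.04104 rad.

2.35°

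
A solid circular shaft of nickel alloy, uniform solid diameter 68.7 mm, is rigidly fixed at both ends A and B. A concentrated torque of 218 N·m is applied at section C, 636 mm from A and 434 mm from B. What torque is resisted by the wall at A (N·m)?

88.4 N·m

With uniform GJ and both ends fixed, compatibility θ_AC = θ_CB gives T_A·a = T_B·b, together with T_A + T_B = T₀.
T_A = T₀·b/(a+b) = 218.0·434/1070 = 88.42 N·m; T_B = 129.6 N·m.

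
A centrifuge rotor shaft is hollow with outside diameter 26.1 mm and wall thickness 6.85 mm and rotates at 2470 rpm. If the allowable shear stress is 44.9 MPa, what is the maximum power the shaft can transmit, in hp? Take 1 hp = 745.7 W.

51.6 hp

J = π(d_o⁴ − d_i⁴)/32 = π(0.0261⁴ − 0.0124⁴)/32 = 4.324×10^-8 m⁴.
T_max = τ_allow·J/r = 4.49×10^7 × 4.324×10^-8 / 0.0131 = 148.8 N·m.
ω = 2π·2470/60 = 258.7 rad/s, so P_max = T_max·ω = 3.848×10^4 W.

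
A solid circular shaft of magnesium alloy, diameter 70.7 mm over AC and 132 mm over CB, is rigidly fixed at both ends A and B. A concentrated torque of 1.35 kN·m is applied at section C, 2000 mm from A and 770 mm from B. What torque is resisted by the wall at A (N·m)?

Compatibility: T_A·a/J_AC = T_B·b/J_CB with T_A + T_B = T₀.
J_AC = 2.45×10^-6 m⁴, J_CB = 2.98×10^-5 m⁴, so T_A = T₀·(J_AC/a)/((J_AC/a)+(J_CB/b)) = 41.46 N·m, T_B = 1309 N·m.

41.5 N·m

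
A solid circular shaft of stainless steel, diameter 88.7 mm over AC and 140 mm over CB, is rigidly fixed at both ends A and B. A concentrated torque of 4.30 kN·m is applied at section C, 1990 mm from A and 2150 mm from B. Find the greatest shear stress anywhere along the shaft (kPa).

6800 kPa

Compatibility: T_A·a/J_AC = T_B·b/J_CB with T_A + T_B = T₀.
J_AC = 6.08×10^-6 m⁴, J_CB = 3.77×10^-5 m⁴, so T_A = T₀·(J_AC/a)/((J_AC/a)+(J_CB/b)) = 637.6 N·m, T_B = 3662 N·m.
τ in each portion: τ_AC = 4.65×10^6 Pa, τ_CB = 6.80×10^6 Pa; maximum is in CB.
τ_max = T_CB·r/J = 3662·0.0700/3.77×10^-5 = 6.798×10^6 Pa.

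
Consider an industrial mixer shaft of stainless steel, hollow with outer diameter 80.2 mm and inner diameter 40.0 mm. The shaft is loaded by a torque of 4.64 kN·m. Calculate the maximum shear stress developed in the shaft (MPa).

48.8 MPa

J = π(d_o⁴ − d_i⁴)/32 = π(0.0802⁴ − 0.0400⁴)/32 = 3.810×10^-6 m⁴.
τ_max = T·r/J = 4640 × 0.0401 / 3.810×10^-6 = 4.883×10^7 Pa.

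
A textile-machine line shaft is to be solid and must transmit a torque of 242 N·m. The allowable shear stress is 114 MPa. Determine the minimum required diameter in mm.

For a solid shaft τ_max = 16T/(πd³), so d = (16T/(π τ_allow))^(1/3) = (16·242.0/(π·1.14×10^8))^(1/3) = 0.02211 m.

22.1 mm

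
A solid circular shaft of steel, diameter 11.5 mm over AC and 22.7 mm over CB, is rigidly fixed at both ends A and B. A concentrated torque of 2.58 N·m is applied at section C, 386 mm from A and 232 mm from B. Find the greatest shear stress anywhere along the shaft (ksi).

0.157 ksi

Compatibility: T_A·a/J_AC = T_B·b/J_CB with T_A + T_B = T₀.
J_AC = 1.72×10^-9 m⁴, J_CB = 2.61×10^-8 m⁴, so T_A = T₀·(J_AC/a)/((J_AC/a)+(J_CB/b)) = 0.09825 N·m, T_B = 2.482 N·m.
τ in each portion: τ_AC = 3.29×10^5 Pa, τ_CB = 1.08×10^6 Pa; maximum is in CB.
τ_max = T_CB·r/J = 2.482·0.0113/2.61×10^-8 = 1.081×10^6 Pa.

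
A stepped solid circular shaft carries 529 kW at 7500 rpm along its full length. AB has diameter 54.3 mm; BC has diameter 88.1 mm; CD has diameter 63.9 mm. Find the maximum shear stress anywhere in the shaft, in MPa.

21.4 MPa

ω = 2π·7500/60 = 785.4 rad/s, so T = P/ω = 529×10³ / 785.4 = 673.5 N·m.
Under the same torque, τ_max = 16T/(πd³) is largest where d is smallest — segment AB (d = 54.3 mm).
τ_max = 16·673.5/(π·(0.0543)³) = 2.143×10^7 Pa.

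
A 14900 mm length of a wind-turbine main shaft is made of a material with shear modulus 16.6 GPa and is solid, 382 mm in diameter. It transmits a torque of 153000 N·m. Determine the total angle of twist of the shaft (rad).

J = πd⁴/32 = π(0.382)⁴/32 = 2.091×10^-3 m⁴.
θ = T·L/(G·J) = 153000 × 14.9 / (16.6×10⁹ × 2.091×10^-3) = 0.06569 rad.

0.0657 rad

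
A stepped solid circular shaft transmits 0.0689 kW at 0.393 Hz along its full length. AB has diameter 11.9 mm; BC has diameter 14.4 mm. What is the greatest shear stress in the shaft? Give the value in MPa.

ω = 2π·0.393 = 2.469 rad/s, so T = P/ω = 0.0689×10³ / 2.469 = 27.90 N·m.
Under the same torque, τ_max = 16T/(πd³) is largest where d is smallest — segment AB (d = 11.9 mm).
τ_max = 16·27.90/(π·(0.0119)³) = 8.433×10^7 Pa.

84.3 MPa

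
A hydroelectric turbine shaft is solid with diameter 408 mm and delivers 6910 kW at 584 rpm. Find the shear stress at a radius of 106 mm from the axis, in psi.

639 psi

ω = 2π·584/60 = 61.16 rad/s, so T = P/ω = 6910×10³ / 61.16 = 113000 N·m.
J = πd⁴/32 = π(0.408)⁴/32 = 2.720×10^-3 m⁴.
Shear stress varies linearly with radius: τ = T·r/J = 113000 × 0.106 / 2.720×10^-3 = 4.403×10^6 Pa.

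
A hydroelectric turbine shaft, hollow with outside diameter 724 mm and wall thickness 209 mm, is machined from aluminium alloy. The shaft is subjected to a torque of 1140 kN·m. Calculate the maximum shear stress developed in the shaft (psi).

2290 psi

J = π(d_o⁴ − d_i⁴)/32 = π(0.724⁴ − 0.306⁴)/32 = 0.02611 m⁴.
τ_max = T·r/J = 1.140e6 × 0.362 / 0.02611 = 1.580×10^7 Pa.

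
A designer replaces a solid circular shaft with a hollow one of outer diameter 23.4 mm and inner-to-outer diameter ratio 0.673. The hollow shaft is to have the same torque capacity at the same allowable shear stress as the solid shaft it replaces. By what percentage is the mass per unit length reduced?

36.2 %

Equal τ_max and T ⇒ the solid shaft needs d_s³ = d_o³(1−k⁴), so d_s = 23.4·(1−0.673⁴)^(1/3) = 21.68 mm.
Area ratio A_h/A_s = d_o²(1−k²)/d_s² = (1−k²)/(1−k⁴)^(2/3) = 0.6376.
Mass saving = 1 − 0.6376 = 36.2 %.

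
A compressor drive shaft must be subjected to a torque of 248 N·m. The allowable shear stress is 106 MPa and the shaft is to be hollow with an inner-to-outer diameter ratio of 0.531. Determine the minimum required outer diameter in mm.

For a hollow shaft with d_i/d_o = 0.531: τ_max = 16T/(π d_o³ (1−k⁴)), so d_o = [16T/(π τ_allow (1−k⁴))]^(1/3) = [16·248.0/(π·1.06×10^8·0.9205)]^(1/3) = 0.02348 m.

23.5 mm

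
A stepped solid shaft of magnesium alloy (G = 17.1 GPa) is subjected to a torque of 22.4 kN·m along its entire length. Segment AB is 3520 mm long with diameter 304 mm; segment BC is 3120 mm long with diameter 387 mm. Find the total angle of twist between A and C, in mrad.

J_AB = π(0.304)⁴/32 = 8.38×10^-4 m⁴; J_BC = π(0.387)⁴/32 = 2.20×10^-3 m⁴.
θ = (T/G)·Σ L_i/J_i = (22400/17.1×10⁹)·(3.52/8.38×10^-4 + 3.12/2.20×10^-3) = 7.355×10^-3 rad.

7.36 mrad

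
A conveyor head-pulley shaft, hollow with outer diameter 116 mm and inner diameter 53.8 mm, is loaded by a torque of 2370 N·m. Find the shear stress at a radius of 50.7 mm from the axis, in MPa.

7.09 MPa

J = π(d_o⁴ − d_i⁴)/32 = π(0.116⁴ − 0.0538⁴)/32 = 1.695×10^-5 m⁴.
Shear stress varies linearly with radius: τ = T·r/J = 2370 × 0.0507 / 1.695×10^-5 = 7.088×10^6 Pa.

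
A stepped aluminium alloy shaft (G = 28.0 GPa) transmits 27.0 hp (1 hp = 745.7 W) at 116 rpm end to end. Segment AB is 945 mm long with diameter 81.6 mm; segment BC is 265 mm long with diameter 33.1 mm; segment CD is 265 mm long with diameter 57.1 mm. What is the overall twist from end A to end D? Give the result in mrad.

161 mrad

ω = 2π·116/60 = 12.15 rad/s, so T = P/ω = 27.0×745.7 / 12.15 = 1657 N·m.
J_AB = π(0.0816)⁴/32 = 4.35×10^-6 m⁴; J_BC = π(0.0331)⁴/32 = 1.18×10^-7 m⁴; J_CD = π(0.0571)⁴/32 = 1.04×10^-6 m⁴.
θ = (T/G)·Σ L_i/J_i = (1657/28.0×10⁹)·(0.945/4.35×10^-6 + 0.265/1.18×10^-7 + 0.265/1.04×10^-6) = 0.1610 rad.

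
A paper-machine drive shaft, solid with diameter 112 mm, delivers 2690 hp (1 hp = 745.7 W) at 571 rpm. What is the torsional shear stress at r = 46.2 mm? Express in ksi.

14.6 ksi

ω = 2π·571/60 = 59.79 rad/s, so T = P/ω = 2690×745.7 / 59.79 = 33550 N·m.
J = πd⁴/32 = π(0.112)⁴/32 = 1.545×10^-5 m⁴.
Shear stress varies linearly with radius: τ = T·r/J = 33550 × 0.0462 / 1.545×10^-5 = 1.003×10^8 Pa.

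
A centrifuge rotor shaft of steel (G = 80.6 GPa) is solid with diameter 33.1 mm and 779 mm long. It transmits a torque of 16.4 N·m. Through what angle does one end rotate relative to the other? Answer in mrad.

1.35 mrad

J = πd⁴/32 = π(0.0331)⁴/32 = 1.178×10^-7 m⁴.
θ = T·L/(G·J) = 16.40 × 0.779 / (80.6×10⁹ × 1.178×10^-7) = 1.345×10^-3 rad.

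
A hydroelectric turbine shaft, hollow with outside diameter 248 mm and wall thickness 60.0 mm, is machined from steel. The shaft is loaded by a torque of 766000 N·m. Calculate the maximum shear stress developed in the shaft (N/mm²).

275 N/mm²

J = π(d_o⁴ − d_i⁴)/32 = π(0.248⁴ − 0.128⁴)/32 = 3.450×10^-4 m⁴.
τ_max = T·r/J = 766000 × 0.124 / 3.450×10^-4 = 2.753×10^8 Pa.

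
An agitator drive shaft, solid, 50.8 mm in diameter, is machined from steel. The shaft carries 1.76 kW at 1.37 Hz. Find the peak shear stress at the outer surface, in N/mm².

7.94 N/mm²

ω = 2π·1.37 = 8.608 rad/s, so T = P/ω = 1.76×10³ / 8.608 = 204.5 N·m.
J = πd⁴/32 = π(0.0508)⁴/32 = 6.538×10^-7 m⁴.
τ_max = T·r/J = 204.5 × 0.0254 / 6.538×10^-7 = 7.943×10^6 Pa.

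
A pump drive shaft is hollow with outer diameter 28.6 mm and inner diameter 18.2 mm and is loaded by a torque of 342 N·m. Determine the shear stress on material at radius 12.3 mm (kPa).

J = π(d_o⁴ − d_i⁴)/32 = π(0.0286⁴ − 0.0182⁴)/32 = 5.491×10^-8 m⁴.
Shear stress varies linearly with radius: τ = T·r/J = 342.0 × 0.0123 / 5.491×10^-8 = 7.660×10^7 Pa.

76600 kPa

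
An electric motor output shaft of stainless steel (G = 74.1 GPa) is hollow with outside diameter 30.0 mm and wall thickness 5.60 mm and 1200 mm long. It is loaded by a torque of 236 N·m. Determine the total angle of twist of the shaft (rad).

0.0568 rad

J = π(d_o⁴ − d_i⁴)/32 = π(0.0300⁴ − 0.0188⁴)/32 = 6.726×10^-8 m⁴.
θ = T·L/(G·J) = 236.0 × 1.20 / (74.1×10⁹ × 6.726×10^-8) = 0.05682 rad.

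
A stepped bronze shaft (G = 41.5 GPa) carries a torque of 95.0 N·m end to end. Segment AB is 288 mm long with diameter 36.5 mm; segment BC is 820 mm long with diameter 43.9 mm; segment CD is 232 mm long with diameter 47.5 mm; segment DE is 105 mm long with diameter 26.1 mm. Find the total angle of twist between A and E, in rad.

0.0153 rad

J_AB = π(0.0365)⁴/32 = 1.74×10^-7 m⁴; J_BC = π(0.0439)⁴/32 = 3.65×10^-7 m⁴; J_CD = π(0.0475)⁴/32 = 5.00×10^-7 m⁴; J_DE = π(0.0261)⁴/32 = 4.56×10^-8 m⁴.
θ = (T/G)·Σ L_i/J_i = (95.00/41.5×10⁹)·(0.288/1.74×10^-7 + 0.820/3.65×10^-7 + 0.232/5.00×10^-7 + 0.105/4.56×10^-8) = 0.01527 rad.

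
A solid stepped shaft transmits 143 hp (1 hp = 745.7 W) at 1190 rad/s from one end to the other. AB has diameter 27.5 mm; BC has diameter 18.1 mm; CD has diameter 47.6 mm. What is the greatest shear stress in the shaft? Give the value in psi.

11200 psi

ω = 1190 rad/s, so T = P/ω = 143×745.7 / 1190 = 89.61 N·m.
Under the same torque, τ_max = 16T/(πd³) is largest where d is smallest — segment BC (d = 18.1 mm).
τ_max = 16·89.61/(π·(0.0181)³) = 7.696×10^7 Pa.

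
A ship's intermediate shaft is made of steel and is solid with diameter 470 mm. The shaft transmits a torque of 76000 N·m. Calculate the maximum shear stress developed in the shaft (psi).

J = πd⁴/32 = π(0.470)⁴/32 = 4.791×10^-3 m⁴.
τ_max = T·r/J = 76000 × 0.235 / 4.791×10^-3 = 3.728×10^6 Pa.

541 psi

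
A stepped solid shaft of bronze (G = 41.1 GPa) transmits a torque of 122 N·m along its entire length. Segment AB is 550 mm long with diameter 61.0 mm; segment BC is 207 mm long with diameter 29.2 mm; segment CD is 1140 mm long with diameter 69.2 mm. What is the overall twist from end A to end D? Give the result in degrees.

J_AB = π(0.0610)⁴/32 = 1.36×10^-6 m⁴; J_BC = π(0.0292)⁴/32 = 7.14×10^-8 m⁴; J_CD = π(0.0692)⁴/32 = 2.25×10^-6 m⁴.
θ = (T/G)·Σ L_i/J_i = (122.0/41.1×10⁹)·(0.550/1.36×10^-6 + 0.207/7.14×10^-8 + 1.14/2.25×10^-6) = 0.01131 rad.

0.648°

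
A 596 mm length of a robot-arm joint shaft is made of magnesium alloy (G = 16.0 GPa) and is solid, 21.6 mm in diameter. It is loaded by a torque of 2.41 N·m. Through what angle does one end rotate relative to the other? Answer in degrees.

0.241°

J = πd⁴/32 = π(0.0216)⁴/32 = 2.137×10^-8 m⁴.
θ = T·L/(G·J) = 2.410 × 0.596 / (16.0×10⁹ × 2.137×10^-8) = 4.201×10^-3 rad.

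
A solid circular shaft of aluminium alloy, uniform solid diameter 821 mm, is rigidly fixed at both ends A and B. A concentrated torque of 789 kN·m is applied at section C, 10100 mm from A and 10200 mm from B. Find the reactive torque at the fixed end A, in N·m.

With uniform GJ and both ends fixed, compatibility θ_AC = θ_CB gives T_A·a = T_B·b, together with T_A + T_B = T₀.
T_A = T₀·b/(a+b) = 789000·10200/20300 = 396400 N·m; T_B = 392600 N·m.

396000 N·m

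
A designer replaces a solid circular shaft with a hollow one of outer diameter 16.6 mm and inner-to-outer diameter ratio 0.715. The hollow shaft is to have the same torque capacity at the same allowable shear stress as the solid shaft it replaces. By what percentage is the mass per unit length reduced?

40.2 %

Equal τ_max and T ⇒ the solid shaft needs d_s³ = d_o³(1−k⁴), so d_s = 16.6·(1−0.715⁴)^(1/3) = 15.01 mm.
Area ratio A_h/A_s = d_o²(1−k²)/d_s² = (1−k²)/(1−k⁴)^(2/3) = 0.5982.
Mass saving = 1 − 0.5982 = 40.2 %.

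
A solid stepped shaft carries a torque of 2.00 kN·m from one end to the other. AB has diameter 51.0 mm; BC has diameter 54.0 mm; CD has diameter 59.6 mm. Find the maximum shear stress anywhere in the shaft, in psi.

11100 psi

Under the same torque, τ_max = 16T/(πd³) is largest where d is smallest — segment AB (d = 51.0 mm).
τ_max = 16·2000/(π·(0.0510)³) = 7.679×10^7 Pa.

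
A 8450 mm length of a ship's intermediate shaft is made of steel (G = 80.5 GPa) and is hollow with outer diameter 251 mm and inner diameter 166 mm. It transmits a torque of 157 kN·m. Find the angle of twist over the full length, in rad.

0.0523 rad

J = π(d_o⁴ − d_i⁴)/32 = π(0.251⁴ − 0.166⁴)/32 = 3.151×10^-4 m⁴.
θ = T·L/(G·J) = 157000 × 8.45 / (80.5×10⁹ × 3.151×10^-4) = 0.05230 rad.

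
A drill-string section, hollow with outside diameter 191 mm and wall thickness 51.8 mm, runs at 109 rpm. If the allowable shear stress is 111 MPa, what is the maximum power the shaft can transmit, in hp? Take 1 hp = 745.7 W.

2220 hp

J = π(d_o⁴ − d_i⁴)/32 = π(0.191⁴ − 0.0874⁴)/32 = 1.249×10^-4 m⁴.
T_max = τ_allow·J/r = 1.11×10^8 × 1.249×10^-4 / 0.0955 = 145200 N·m.
ω = 2π·109/60 = 11.41 rad/s, so P_max = T_max·ω = 1.657×10^6 W.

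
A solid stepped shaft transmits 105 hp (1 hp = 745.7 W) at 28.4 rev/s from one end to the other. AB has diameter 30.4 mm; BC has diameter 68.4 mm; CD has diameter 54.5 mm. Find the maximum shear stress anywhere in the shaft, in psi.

ω = 2π·28.4 = 178.4 rad/s, so T = P/ω = 105×745.7 / 178.4 = 438.8 N·m.
Under the same torque, τ_max = 16T/(πd³) is largest where d is smallest — segment AB (d = 30.4 mm).
τ_max = 16·438.8/(π·(0.0304)³) = 7.954×10^7 Pa.

11500 psi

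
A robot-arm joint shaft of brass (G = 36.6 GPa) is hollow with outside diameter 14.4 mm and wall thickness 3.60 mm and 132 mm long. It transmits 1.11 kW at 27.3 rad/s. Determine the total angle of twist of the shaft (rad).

0.0371 rad

ω = 27.3 rad/s, so T = P/ω = 1.11×10³ / 27.30 = 40.66 N·m.
J = π(d_o⁴ − d_i⁴)/32 = π(0.0144⁴ − 0.00720⁴)/32 = 3.958×10^-9 m⁴.
θ = T·L/(G·J) = 40.66 × 0.132 / (36.6×10⁹ × 3.958×10^-9) = 0.03705 rad.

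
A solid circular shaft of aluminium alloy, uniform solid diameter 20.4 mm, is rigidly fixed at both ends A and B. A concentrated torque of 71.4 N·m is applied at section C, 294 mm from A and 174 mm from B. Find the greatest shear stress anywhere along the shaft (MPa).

With uniform GJ and both ends fixed, compatibility θ_AC = θ_CB gives T_A·a = T_B·b, together with T_A + T_B = T₀.
T_A = T₀·b/(a+b) = 71.40·174/468.0 = 26.55 N·m; T_B = 44.85 N·m.
τ in each portion: τ_AC = 1.59×10^7 Pa, τ_CB = 2.69×10^7 Pa; maximum is in CB.
τ_max = T_CB·r/J = 44.85·0.0102/1.70×10^-8 = 2.691×10^7 Pa.

26.9 MPa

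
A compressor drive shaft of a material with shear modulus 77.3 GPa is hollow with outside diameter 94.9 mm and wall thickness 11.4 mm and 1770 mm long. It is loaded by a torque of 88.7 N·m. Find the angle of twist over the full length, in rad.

J = π(d_o⁴ − d_i⁴)/32 = π(0.0949⁴ − 0.0721⁴)/32 = 5.310×10^-6 m⁴.
θ = T·L/(G·J) = 88.70 × 1.77 / (77.3×10⁹ × 5.310×10^-6) = 3.825×10^-4 rad.

3.83e-4 rad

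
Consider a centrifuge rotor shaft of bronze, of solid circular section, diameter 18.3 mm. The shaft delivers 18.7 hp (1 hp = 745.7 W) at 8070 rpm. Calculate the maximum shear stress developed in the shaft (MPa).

13.7 MPa

ω = 2π·8070/60 = 845.1 rad/s, so T = P/ω = 18.7×745.7 / 845.1 = 16.50 N·m.
J = πd⁴/32 = π(0.0183)⁴/32 = 1.101×10^-8 m⁴.
τ_max = T·r/J = 16.50 × 0.00915 / 1.101×10^-8 = 1.371×10^7 Pa.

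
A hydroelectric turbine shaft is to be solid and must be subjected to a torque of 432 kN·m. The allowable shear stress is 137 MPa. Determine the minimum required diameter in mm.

252 mm

For a solid shaft τ_max = 16T/(πd³), so d = (16T/(π τ_allow))^(1/3) = (16·432000/(π·1.37×10^8))^(1/3) = 0.2523 m.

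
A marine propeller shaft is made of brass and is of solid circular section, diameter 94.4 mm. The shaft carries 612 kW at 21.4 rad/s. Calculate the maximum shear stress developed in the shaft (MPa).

ω = 21.4 rad/s, so T = P/ω = 612×10³ / 21.40 = 28600 N·m.
J = πd⁴/32 = π(0.0944)⁴/32 = 7.796×10^-6 m⁴.
τ_max = T·r/J = 28600 × 0.0472 / 7.796×10^-6 = 1.731×10^8 Pa.

173 MPa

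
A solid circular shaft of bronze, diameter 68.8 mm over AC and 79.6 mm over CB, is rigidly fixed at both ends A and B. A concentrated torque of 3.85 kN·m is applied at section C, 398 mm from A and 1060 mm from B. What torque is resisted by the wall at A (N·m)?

Compatibility: T_A·a/J_AC = T_B·b/J_CB with T_A + T_B = T₀.
J_AC = 2.20×10^-6 m⁴, J_CB = 3.94×10^-6 m⁴, so T_A = T₀·(J_AC/a)/((J_AC/a)+(J_CB/b)) = 2302 N·m, T_B = 1548 N·m.

2300 N·m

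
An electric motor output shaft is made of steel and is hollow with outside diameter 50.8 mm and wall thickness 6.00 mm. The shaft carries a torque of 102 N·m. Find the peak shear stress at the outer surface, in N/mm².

J = π(d_o⁴ − d_i⁴)/32 = π(0.0508⁴ − 0.0388⁴)/32 = 4.313×10^-7 m⁴.
τ_max = T·r/J = 102.0 × 0.0254 / 4.313×10^-7 = 6.007×10^6 Pa.

6.01 N/mm²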